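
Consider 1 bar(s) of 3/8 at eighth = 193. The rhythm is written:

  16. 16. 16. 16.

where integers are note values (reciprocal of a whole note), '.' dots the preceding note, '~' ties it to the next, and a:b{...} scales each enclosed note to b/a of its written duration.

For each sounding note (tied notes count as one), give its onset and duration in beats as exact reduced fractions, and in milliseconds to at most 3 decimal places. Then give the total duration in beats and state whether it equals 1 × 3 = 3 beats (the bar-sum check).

1) 0.0ms=0b +233.161ms=3/4b
2) 233.161ms=3/4b +233.161ms=3/4b
3) 466.321ms=3/2b +233.161ms=3/4b
4) 699.482ms=9/4b +233.161ms=3/4b
Σ=3b of 3 (193bpm 3/8) — PASS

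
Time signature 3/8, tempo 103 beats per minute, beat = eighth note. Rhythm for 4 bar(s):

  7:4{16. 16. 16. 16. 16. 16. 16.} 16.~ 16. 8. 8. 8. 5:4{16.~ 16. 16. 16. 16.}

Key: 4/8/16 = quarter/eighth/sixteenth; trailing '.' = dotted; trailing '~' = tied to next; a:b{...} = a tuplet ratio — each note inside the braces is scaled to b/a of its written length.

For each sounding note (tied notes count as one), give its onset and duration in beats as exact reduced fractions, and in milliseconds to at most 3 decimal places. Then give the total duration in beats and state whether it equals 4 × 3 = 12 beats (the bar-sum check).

1) 0.0ms=0b +249.653ms=3/7b
2) 249.653ms=3/7b +249.653ms=3/7b
3) 499.307ms=6/7b +249.653ms=3/7b
4) 748.96ms=9/7b +249.653ms=3/7b
5) 998.613ms=12/7b +249.653ms=3/7b
6) 1248.266ms=15/7b +249.653ms=3/7b
7) 1497.92ms=18/7b +249.653ms=3/7b
8) 1747.573ms=3b +873.786ms=3/2b
9) 2621.359ms=9/2b +873.786ms=3/2b
10) 3495.146ms=6b +873.786ms=3/2b
11) 4368.932ms=15/2b +873.786ms=3/2b
12) 5242.718ms=9b +699.029ms=6/5b
13) 5941.748ms=51/5b +349.515ms=3/5b
14) 6291.262ms=54/5b +349.515ms=3/5b
15) 6640.777ms=57/5b +349.515ms=3/5b
Σ=12b of 12 (103bpm 3/8) — PASS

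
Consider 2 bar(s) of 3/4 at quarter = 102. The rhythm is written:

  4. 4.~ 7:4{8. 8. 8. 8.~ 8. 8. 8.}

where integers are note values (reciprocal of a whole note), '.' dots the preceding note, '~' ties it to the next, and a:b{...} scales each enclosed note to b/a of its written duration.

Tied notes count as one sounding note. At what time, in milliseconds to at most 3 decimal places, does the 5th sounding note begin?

1. 0.0ms @ 0 + 882.353ms (3/2)
2. 882.353ms @ 3/2 + 1134.454ms (27/14)
3. 2016.807ms @ 24/7 + 252.101ms (3/7)
4. 2268.908ms @ 27/7 + 252.101ms (3/7)
5. 2521.008ms @ 30/7 + 504.202ms (6/7)
6. 3025.21ms @ 36/7 + 252.101ms (3/7)
7. 3277.311ms @ 39/7 + 252.101ms (3/7)

note 5 onset = 30/7b = 2521.008ms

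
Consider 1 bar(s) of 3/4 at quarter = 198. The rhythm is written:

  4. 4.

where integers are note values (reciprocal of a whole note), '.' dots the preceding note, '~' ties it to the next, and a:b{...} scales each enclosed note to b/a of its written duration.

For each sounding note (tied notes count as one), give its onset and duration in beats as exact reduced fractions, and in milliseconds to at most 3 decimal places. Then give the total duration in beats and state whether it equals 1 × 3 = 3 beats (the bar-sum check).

1) 0.0ms=0b +454.545ms=3/2b
2) 454.545ms=3/2b +454.545ms=3/2b
Σ=3b of 3 (198bpm 3/4) — PASS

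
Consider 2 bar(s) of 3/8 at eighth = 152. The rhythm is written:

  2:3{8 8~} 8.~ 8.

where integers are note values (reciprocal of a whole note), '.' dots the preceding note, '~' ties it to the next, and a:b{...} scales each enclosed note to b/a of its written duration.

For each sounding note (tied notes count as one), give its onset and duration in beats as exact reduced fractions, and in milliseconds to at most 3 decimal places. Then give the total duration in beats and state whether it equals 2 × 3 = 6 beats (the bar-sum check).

1) 0.0ms=0b +592.105ms=3/2b
2) 592.105ms=3/2b +1776.316ms=9/2b
Σ=6b of 6 (152bpm 3/8) — PASS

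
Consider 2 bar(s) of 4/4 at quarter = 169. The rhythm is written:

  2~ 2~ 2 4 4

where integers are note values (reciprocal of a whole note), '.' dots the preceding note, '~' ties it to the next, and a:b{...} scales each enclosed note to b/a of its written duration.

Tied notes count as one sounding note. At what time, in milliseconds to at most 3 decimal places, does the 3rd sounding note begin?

note 3 onset = 7b = 2485.207ms

1. 0.0ms @ 0 + 2130.178ms (6)
2. 2130.178ms @ 6 + 355.03ms (1)
3. 2485.207ms @ 7 + 355.03ms (1)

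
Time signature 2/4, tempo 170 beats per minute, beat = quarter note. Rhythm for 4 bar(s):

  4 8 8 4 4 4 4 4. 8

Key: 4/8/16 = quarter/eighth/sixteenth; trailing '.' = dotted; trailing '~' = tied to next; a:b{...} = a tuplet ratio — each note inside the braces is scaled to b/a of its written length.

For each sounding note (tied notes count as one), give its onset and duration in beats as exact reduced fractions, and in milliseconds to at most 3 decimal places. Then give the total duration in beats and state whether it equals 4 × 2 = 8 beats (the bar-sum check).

1) 0.0ms=0b +352.941ms=1b
2) 352.941ms=1b +176.471ms=1/2b
3) 529.412ms=3/2b +176.471ms=1/2b
4) 705.882ms=2b +352.941ms=1b
5) 1058.824ms=3b +352.941ms=1b
6) 1411.765ms=4b +352.941ms=1b
7) 1764.706ms=5b +352.941ms=1b
8) 2117.647ms=6b +529.412ms=3/2b
9) 2647.059ms=15/2b +176.471ms=1/2b
Σ=8b of 8 (170bpm 2/4) — PASS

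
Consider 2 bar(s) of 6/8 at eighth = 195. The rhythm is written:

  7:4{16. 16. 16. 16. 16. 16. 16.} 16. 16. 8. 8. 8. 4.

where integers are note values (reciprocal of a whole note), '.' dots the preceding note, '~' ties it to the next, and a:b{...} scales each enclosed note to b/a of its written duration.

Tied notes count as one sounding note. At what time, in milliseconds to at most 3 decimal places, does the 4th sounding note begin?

note 4 onset = 9/7b = 395.604ms

1. 0.0ms @ 0 + 131.868ms (3/7)
2. 131.868ms @ 3/7 + 131.868ms (3/7)
3. 263.736ms @ 6/7 + 131.868ms (3/7)
4. 395.604ms @ 9/7 + 131.868ms (3/7)
5. 527.473ms @ 12/7 + 131.868ms (3/7)
6. 659.341ms @ 15/7 + 131.868ms (3/7)
7. 791.209ms @ 18/7 + 131.868ms (3/7)
8. 923.077ms @ 3 + 230.769ms (3/4)
9. 1153.846ms @ 15/4 + 230.769ms (3/4)
10. 1384.615ms @ 9/2 + 461.538ms (3/2)
11. 1846.154ms @ 6 + 461.538ms (3/2)
12. 2307.692ms @ 15/2 + 461.538ms (3/2)
13. 2769.231ms @ 9 + 923.077ms (3)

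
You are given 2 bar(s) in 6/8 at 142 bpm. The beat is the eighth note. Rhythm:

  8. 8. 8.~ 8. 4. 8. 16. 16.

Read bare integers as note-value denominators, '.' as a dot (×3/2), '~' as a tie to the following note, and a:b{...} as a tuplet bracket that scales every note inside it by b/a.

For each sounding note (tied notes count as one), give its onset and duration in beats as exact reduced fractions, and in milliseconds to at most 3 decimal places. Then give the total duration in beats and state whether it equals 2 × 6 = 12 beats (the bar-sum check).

1) 0.0ms=0b +633.803ms=3/2b
2) 633.803ms=3/2b +633.803ms=3/2b
3) 1267.606ms=3b +1267.606ms=3b
4) 2535.211ms=6b +1267.606ms=3b
5) 3802.817ms=9b +633.803ms=3/2b
6) 4436.62ms=21/2b +316.901ms=3/4b
7) 4753.521ms=45/4b +316.901ms=3/4b
Σ=12b of 12 (142bpm 6/8) — PASS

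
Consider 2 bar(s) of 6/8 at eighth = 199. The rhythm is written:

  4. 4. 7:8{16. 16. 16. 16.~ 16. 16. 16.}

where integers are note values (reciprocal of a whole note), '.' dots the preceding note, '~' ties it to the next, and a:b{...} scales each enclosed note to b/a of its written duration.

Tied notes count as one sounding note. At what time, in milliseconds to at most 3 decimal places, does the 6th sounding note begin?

1. 0.0ms @ 0 + 904.523ms (3)
2. 904.523ms @ 3 + 904.523ms (3)
3. 1809.045ms @ 6 + 258.435ms (6/7)
4. 2067.48ms @ 48/7 + 258.435ms (6/7)
5. 2325.915ms @ 54/7 + 258.435ms (6/7)
6. 2584.35ms @ 60/7 + 516.87ms (12/7)
7. 3101.22ms @ 72/7 + 258.435ms (6/7)
8. 3359.655ms @ 78/7 + 258.435ms (6/7)

note 6 onset = 60/7b = 2584.35ms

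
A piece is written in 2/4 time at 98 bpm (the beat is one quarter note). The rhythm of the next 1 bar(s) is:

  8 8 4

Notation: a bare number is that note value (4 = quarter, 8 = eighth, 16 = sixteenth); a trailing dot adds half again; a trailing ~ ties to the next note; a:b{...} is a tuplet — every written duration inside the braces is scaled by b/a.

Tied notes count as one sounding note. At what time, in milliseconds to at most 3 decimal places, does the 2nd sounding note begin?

1. 0.0ms @ 0 + 306.122ms (1/2)
2. 306.122ms @ 1/2 + 306.122ms (1/2)
3. 612.245ms @ 1 + 612.245ms (1)

note 2 onset = 1/2b = 306.122ms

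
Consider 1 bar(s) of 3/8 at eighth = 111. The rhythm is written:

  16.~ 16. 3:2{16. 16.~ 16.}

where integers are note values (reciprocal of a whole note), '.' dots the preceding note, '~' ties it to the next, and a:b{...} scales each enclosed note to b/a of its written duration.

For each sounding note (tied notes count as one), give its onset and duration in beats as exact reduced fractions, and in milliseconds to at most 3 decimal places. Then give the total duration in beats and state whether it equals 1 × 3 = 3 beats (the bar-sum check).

1) 0.0ms=0b +810.811ms=3/2b
2) 810.811ms=3/2b +270.27ms=1/2b
3) 1081.081ms=2b +540.541ms=1b
Σ=3b of 3 (111bpm 3/8) — PASS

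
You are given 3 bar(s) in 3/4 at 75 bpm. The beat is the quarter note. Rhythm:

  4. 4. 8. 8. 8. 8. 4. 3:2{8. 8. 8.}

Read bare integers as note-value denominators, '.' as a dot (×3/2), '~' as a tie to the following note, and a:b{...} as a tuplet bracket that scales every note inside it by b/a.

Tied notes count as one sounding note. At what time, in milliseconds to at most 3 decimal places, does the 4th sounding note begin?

note 4 onset = 15/4b = 3000.0ms

1. 0.0ms @ 0 + 1200.0ms (3/2)
2. 1200.0ms @ 3/2 + 1200.0ms (3/2)
3. 2400.0ms @ 3 + 600.0ms (3/4)
4. 3000.0ms @ 15/4 + 600.0ms (3/4)
5. 3600.0ms @ 9/2 + 600.0ms (3/4)
6. 4200.0ms @ 21/4 + 600.0ms (3/4)
7. 4800.0ms @ 6 + 1200.0ms (3/2)
8. 6000.0ms @ 15/2 + 400.0ms (1/2)
9. 6400.0ms @ 8 + 400.0ms (1/2)
10. 6800.0ms @ 17/2 + 400.0ms (1/2)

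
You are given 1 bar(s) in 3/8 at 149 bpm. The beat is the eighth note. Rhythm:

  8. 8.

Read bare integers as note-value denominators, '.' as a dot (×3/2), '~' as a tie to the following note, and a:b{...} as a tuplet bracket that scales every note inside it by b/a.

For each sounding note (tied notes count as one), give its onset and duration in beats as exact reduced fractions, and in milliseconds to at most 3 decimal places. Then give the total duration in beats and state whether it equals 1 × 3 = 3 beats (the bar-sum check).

1) 0.0ms=0b +604.027ms=3/2b
2) 604.027ms=3/2b +604.027ms=3/2b
Σ=3b of 3 (149bpm 3/8) — PASS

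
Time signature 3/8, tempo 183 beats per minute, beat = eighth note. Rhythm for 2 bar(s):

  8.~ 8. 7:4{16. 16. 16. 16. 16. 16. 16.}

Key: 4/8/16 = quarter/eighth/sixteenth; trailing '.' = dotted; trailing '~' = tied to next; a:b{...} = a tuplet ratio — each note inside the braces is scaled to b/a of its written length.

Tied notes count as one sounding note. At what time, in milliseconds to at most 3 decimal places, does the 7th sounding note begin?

1. 0.0ms @ 0 + 983.607ms (3)
2. 983.607ms @ 3 + 140.515ms (3/7)
3. 1124.122ms @ 24/7 + 140.515ms (3/7)
4. 1264.637ms @ 27/7 + 140.515ms (3/7)
5. 1405.152ms @ 30/7 + 140.515ms (3/7)
6. 1545.667ms @ 33/7 + 140.515ms (3/7)
7. 1686.183ms @ 36/7 + 140.515ms (3/7)
8. 1826.698ms @ 39/7 + 140.515ms (3/7)

note 7 onset = 36/7b = 1686.183ms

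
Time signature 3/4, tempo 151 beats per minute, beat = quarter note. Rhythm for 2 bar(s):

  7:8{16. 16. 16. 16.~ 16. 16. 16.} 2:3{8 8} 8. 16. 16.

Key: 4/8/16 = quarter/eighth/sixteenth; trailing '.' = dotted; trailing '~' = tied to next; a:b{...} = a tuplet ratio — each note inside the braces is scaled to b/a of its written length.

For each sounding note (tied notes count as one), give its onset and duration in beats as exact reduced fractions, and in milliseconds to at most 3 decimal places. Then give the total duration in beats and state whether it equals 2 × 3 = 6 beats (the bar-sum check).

1) 0.0ms=0b +170.293ms=3/7b
2) 170.293ms=3/7b +170.293ms=3/7b
3) 340.587ms=6/7b +170.293ms=3/7b
4) 510.88ms=9/7b +340.587ms=6/7b
5) 851.466ms=15/7b +170.293ms=3/7b
6) 1021.76ms=18/7b +170.293ms=3/7b
7) 1192.053ms=3b +298.013ms=3/4b
8) 1490.066ms=15/4b +298.013ms=3/4b
9) 1788.079ms=9/2b +298.013ms=3/4b
10) 2086.093ms=21/4b +149.007ms=3/8b
11) 2235.099ms=45/8b +149.007ms=3/8b
Σ=6b of 6 (151bpm 3/4) — PASS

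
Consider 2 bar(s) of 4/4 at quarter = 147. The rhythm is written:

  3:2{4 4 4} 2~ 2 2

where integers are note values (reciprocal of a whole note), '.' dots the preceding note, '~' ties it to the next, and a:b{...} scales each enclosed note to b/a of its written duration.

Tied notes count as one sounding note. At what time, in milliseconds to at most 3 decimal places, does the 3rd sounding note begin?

1. 0.0ms @ 0 + 272.109ms (2/3)
2. 272.109ms @ 2/3 + 272.109ms (2/3)
3. 544.218ms @ 4/3 + 272.109ms (2/3)
4. 816.327ms @ 2 + 1632.653ms (4)
5. 2448.98ms @ 6 + 816.327ms (2)

note 3 onset = 4/3b = 544.218ms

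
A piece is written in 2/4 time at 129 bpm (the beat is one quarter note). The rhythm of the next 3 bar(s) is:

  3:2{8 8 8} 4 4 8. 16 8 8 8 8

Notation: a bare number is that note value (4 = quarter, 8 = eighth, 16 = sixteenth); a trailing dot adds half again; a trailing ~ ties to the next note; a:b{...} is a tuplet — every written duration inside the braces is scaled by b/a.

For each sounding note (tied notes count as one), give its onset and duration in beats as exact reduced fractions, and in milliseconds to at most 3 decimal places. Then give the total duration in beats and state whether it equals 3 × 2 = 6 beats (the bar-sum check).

1) 0.0ms=0b +155.039ms=1/3b
2) 155.039ms=1/3b +155.039ms=1/3b
3) 310.078ms=2/3b +155.039ms=1/3b
4) 465.116ms=1b +465.116ms=1b
5) 930.233ms=2b +465.116ms=1b
6) 1395.349ms=3b +348.837ms=3/4b
7) 1744.186ms=15/4b +116.279ms=1/4b
8) 1860.465ms=4b +232.558ms=1/2b
9) 2093.023ms=9/2b +232.558ms=1/2b
10) 2325.581ms=5b +232.558ms=1/2b
11) 2558.14ms=11/2b +232.558ms=1/2b
Σ=6b of 6 (129bpm 2/4) — PASS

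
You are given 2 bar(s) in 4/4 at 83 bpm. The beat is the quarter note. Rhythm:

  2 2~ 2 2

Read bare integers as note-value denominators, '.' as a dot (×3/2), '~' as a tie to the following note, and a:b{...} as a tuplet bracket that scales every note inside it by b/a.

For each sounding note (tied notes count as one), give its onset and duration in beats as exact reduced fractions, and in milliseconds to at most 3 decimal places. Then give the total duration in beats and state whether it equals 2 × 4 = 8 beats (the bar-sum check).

1) 0.0ms=0b +1445.783ms=2b
2) 1445.783ms=2b +2891.566ms=4b
3) 4337.349ms=6b +1445.783ms=2b
Σ=8b of 8 (83bpm 4/4) — PASS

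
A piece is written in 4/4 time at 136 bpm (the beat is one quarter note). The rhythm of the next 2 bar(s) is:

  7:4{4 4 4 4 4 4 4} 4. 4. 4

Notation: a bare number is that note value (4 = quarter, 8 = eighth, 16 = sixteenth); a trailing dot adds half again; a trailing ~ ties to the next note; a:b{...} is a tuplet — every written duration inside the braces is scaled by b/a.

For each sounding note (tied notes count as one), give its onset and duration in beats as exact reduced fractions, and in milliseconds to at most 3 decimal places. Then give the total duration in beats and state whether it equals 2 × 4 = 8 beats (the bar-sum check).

1) 0.0ms=0b +252.101ms=4/7b
2) 252.101ms=4/7b +252.101ms=4/7b
3) 504.202ms=8/7b +252.101ms=4/7b
4) 756.303ms=12/7b +252.101ms=4/7b
5) 1008.403ms=16/7b +252.101ms=4/7b
6) 1260.504ms=20/7b +252.101ms=4/7b
7) 1512.605ms=24/7b +252.101ms=4/7b
8) 1764.706ms=4b +661.765ms=3/2b
9) 2426.471ms=11/2b +661.765ms=3/2b
10) 3088.235ms=7b +441.176ms=1b
Σ=8b of 8 (136bpm 4/4) — PASS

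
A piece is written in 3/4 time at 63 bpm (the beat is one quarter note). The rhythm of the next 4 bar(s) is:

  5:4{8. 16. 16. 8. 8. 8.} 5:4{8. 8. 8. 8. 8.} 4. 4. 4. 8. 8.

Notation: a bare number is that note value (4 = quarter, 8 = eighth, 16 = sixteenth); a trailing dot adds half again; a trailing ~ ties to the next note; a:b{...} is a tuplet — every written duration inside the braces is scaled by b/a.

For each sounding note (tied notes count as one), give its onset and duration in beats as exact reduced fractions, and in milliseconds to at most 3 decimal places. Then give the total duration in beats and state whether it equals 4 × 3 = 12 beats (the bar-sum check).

1) 0.0ms=0b +571.429ms=3/5b
2) 571.429ms=3/5b +285.714ms=3/10b
3) 857.143ms=9/10b +285.714ms=3/10b
4) 1142.857ms=6/5b +571.429ms=3/5b
5) 1714.286ms=9/5b +571.429ms=3/5b
6) 2285.714ms=12/5b +571.429ms=3/5b
7) 2857.143ms=3b +571.429ms=3/5b
8) 3428.571ms=18/5b +571.429ms=3/5b
9) 4000.0ms=21/5b +571.429ms=3/5b
10) 4571.429ms=24/5b +571.429ms=3/5b
11) 5142.857ms=27/5b +571.429ms=3/5b
12) 5714.286ms=6b +1428.571ms=3/2b
13) 7142.857ms=15/2b +1428.571ms=3/2b
14) 8571.429ms=9b +1428.571ms=3/2b
15) 10000.0ms=21/2b +714.286ms=3/4b
16) 10714.286ms=45/4b +714.286ms=3/4b
Σ=12b of 12 (63bpm 3/4) — PASS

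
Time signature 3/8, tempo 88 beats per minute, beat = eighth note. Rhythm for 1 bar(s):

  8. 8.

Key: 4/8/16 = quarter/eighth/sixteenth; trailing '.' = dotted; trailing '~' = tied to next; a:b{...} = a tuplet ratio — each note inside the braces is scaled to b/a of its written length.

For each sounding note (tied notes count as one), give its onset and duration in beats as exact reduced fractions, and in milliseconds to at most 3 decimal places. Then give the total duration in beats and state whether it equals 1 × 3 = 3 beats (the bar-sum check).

1) 0.0ms=0b +1022.727ms=3/2b
2) 1022.727ms=3/2b +1022.727ms=3/2b
Σ=3b of 3 (88bpm 3/8) — PASS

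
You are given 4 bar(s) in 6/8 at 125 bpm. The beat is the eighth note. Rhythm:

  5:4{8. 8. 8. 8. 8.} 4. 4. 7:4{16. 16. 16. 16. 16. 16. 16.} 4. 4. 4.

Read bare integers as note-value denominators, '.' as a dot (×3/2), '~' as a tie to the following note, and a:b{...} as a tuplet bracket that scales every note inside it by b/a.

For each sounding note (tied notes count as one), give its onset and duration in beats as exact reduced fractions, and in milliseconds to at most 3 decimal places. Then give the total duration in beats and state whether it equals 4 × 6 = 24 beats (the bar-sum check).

1) 0.0ms=0b +576.0ms=6/5b
2) 576.0ms=6/5b +576.0ms=6/5b
3) 1152.0ms=12/5b +576.0ms=6/5b
4) 1728.0ms=18/5b +576.0ms=6/5b
5) 2304.0ms=24/5b +576.0ms=6/5b
6) 2880.0ms=6b +1440.0ms=3b
7) 4320.0ms=9b +1440.0ms=3b
8) 5760.0ms=12b +205.714ms=3/7b
9) 5965.714ms=87/7b +205.714ms=3/7b
10) 6171.429ms=90/7b +205.714ms=3/7b
11) 6377.143ms=93/7b +205.714ms=3/7b
12) 6582.857ms=96/7b +205.714ms=3/7b
13) 6788.571ms=99/7b +205.714ms=3/7b
14) 6994.286ms=102/7b +205.714ms=3/7b
15) 7200.0ms=15b +1440.0ms=3b
16) 8640.0ms=18b +1440.0ms=3b
17) 10080.0ms=21b +1440.0ms=3b
Σ=24b of 24 (125bpm 6/8) — PASS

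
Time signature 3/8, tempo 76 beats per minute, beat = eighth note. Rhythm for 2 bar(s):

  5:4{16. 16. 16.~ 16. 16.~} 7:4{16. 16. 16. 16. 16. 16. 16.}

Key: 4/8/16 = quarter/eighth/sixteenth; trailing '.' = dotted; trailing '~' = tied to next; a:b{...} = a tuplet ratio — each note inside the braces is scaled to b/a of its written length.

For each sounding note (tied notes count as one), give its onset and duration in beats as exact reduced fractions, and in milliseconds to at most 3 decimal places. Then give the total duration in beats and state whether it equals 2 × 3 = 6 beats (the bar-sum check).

1) 0.0ms=0b +473.684ms=3/5b
2) 473.684ms=3/5b +473.684ms=3/5b
3) 947.368ms=6/5b +947.368ms=6/5b
4) 1894.737ms=12/5b +812.03ms=36/35b
5) 2706.767ms=24/7b +338.346ms=3/7b
6) 3045.113ms=27/7b +338.346ms=3/7b
7) 3383.459ms=30/7b +338.346ms=3/7b
8) 3721.805ms=33/7b +338.346ms=3/7b
9) 4060.15ms=36/7b +338.346ms=3/7b
10) 4398.496ms=39/7b +338.346ms=3/7b
Σ=6b of 6 (76bpm 3/8) — PASS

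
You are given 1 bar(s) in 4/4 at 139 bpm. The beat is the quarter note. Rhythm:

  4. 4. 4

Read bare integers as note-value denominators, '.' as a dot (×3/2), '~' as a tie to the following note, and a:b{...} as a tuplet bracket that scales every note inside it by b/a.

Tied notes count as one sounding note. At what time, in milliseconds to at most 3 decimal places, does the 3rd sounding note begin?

note 3 onset = 3b = 1294.964ms

1. 0.0ms @ 0 + 647.482ms (3/2)
2. 647.482ms @ 3/2 + 647.482ms (3/2)
3. 1294.964ms @ 3 + 431.655ms (1)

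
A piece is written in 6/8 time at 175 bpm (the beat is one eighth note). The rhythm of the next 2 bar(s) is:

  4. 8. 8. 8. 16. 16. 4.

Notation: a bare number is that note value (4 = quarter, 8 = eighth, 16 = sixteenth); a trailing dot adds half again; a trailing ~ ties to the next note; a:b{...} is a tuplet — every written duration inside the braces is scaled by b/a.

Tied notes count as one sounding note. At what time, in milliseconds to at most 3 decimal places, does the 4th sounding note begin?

1. 0.0ms @ 0 + 1028.571ms (3)
2. 1028.571ms @ 3 + 514.286ms (3/2)
3. 1542.857ms @ 9/2 + 514.286ms (3/2)
4. 2057.143ms @ 6 + 514.286ms (3/2)
5. 2571.429ms @ 15/2 + 257.143ms (3/4)
6. 2828.571ms @ 33/4 + 257.143ms (3/4)
7. 3085.714ms @ 9 + 1028.571ms (3)

note 4 onset = 6b = 2057.143ms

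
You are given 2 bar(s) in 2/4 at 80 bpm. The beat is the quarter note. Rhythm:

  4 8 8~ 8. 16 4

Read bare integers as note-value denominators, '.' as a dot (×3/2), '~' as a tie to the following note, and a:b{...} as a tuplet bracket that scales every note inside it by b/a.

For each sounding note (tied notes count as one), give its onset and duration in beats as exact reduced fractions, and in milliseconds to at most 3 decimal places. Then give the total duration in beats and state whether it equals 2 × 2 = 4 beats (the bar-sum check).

1) 0.0ms=0b +750.0ms=1b
2) 750.0ms=1b +375.0ms=1/2b
3) 1125.0ms=3/2b +937.5ms=5/4b
4) 2062.5ms=11/4b +187.5ms=1/4b
5) 2250.0ms=3b +750.0ms=1b
Σ=4b of 4 (80bpm 2/4) — PASS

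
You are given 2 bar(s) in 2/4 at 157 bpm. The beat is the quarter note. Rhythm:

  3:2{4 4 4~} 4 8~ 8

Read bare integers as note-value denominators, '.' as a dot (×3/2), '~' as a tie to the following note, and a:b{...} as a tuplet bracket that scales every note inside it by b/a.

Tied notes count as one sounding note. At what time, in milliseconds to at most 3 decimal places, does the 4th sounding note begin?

1. 0.0ms @ 0 + 254.777ms (2/3)
2. 254.777ms @ 2/3 + 254.777ms (2/3)
3. 509.554ms @ 4/3 + 636.943ms (5/3)
4. 1146.497ms @ 3 + 382.166ms (1)

note 4 onset = 3b = 1146.497ms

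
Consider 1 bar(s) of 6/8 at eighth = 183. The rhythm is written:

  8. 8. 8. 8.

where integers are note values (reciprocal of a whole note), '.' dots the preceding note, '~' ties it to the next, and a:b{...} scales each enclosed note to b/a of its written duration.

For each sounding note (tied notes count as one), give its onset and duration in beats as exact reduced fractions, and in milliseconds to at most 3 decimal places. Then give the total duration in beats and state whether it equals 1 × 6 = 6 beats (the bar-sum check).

1) 0.0ms=0b +491.803ms=3/2b
2) 491.803ms=3/2b +491.803ms=3/2b
3) 983.607ms=3b +491.803ms=3/2b
4) 1475.41ms=9/2b +491.803ms=3/2b
Σ=6b of 6 (183bpm 6/8) — PASS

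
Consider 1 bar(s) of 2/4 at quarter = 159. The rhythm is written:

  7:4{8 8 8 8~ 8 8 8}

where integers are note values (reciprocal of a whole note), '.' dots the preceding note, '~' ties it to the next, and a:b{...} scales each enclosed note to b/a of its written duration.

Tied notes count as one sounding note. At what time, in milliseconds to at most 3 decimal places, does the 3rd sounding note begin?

note 3 onset = 4/7b = 215.633ms

1. 0.0ms @ 0 + 107.817ms (2/7)
2. 107.817ms @ 2/7 + 107.817ms (2/7)
3. 215.633ms @ 4/7 + 107.817ms (2/7)
4. 323.45ms @ 6/7 + 215.633ms (4/7)
5. 539.084ms @ 10/7 + 107.817ms (2/7)
6. 646.9ms @ 12/7 + 107.817ms (2/7)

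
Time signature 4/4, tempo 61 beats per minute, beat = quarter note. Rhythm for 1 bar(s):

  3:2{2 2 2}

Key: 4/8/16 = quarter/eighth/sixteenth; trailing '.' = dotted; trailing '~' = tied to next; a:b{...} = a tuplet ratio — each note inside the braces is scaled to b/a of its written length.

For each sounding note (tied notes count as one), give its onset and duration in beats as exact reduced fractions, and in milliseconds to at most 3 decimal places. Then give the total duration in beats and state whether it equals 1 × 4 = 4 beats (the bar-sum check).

1) 0.0ms=0b +1311.475ms=4/3b
2) 1311.475ms=4/3b +1311.475ms=4/3b
3) 2622.951ms=8/3b +1311.475ms=4/3b
Σ=4b of 4 (61bpm 4/4) — PASS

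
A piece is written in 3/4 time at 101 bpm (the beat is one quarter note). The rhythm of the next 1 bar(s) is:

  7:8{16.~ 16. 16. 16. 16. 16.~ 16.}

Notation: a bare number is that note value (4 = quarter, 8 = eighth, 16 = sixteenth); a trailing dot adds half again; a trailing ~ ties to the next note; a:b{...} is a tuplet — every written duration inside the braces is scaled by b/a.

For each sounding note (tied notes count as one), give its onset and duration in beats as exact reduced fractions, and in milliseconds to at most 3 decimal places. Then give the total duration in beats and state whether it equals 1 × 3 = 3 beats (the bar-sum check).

1) 0.0ms=0b +509.194ms=6/7b
2) 509.194ms=6/7b +254.597ms=3/7b
3) 763.791ms=9/7b +254.597ms=3/7b
4) 1018.388ms=12/7b +254.597ms=3/7b
5) 1272.984ms=15/7b +509.194ms=6/7b
Σ=3b of 3 (101bpm 3/4) — PASS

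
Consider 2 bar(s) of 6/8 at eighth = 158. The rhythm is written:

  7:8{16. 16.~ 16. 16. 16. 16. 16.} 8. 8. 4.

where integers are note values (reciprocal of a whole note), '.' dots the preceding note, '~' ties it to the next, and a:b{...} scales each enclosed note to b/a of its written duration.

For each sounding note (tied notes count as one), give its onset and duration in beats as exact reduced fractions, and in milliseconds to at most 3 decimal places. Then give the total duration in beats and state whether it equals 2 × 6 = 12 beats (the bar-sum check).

1) 0.0ms=0b +325.497ms=6/7b
2) 325.497ms=6/7b +650.995ms=12/7b
3) 976.492ms=18/7b +325.497ms=6/7b
4) 1301.989ms=24/7b +325.497ms=6/7b
5) 1627.486ms=30/7b +325.497ms=6/7b
6) 1952.984ms=36/7b +325.497ms=6/7b
7) 2278.481ms=6b +569.62ms=3/2b
8) 2848.101ms=15/2b +569.62ms=3/2b
9) 3417.722ms=9b +1139.241ms=3b
Σ=12b of 12 (158bpm 6/8) — PASS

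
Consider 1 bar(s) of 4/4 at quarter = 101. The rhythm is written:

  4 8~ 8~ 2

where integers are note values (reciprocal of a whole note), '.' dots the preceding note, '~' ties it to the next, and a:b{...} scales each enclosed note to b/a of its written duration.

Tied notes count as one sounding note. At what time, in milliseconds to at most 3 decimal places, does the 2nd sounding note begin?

1. 0.0ms @ 0 + 594.059ms (1)
2. 594.059ms @ 1 + 1782.178ms (3)

note 2 onset = 1b = 594.059ms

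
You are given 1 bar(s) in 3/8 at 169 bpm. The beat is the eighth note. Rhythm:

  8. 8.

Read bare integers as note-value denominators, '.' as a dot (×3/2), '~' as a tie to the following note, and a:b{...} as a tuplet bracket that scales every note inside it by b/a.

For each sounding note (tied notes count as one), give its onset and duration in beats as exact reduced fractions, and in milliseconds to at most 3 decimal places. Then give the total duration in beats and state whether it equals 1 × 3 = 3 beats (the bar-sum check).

1) 0.0ms=0b +532.544ms=3/2b
2) 532.544ms=3/2b +532.544ms=3/2b
Σ=3b of 3 (169bpm 3/8) — PASS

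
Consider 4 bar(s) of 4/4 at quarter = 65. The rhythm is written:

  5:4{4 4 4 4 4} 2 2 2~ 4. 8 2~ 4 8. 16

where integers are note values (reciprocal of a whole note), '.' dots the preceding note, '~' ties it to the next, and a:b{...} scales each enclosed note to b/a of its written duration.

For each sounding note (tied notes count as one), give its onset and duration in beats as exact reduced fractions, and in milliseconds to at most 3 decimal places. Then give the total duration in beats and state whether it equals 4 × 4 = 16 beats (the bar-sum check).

1) 0.0ms=0b +738.462ms=4/5b
2) 738.462ms=4/5b +738.462ms=4/5b
3) 1476.923ms=8/5b +738.462ms=4/5b
4) 2215.385ms=12/5b +738.462ms=4/5b
5) 2953.846ms=16/5b +738.462ms=4/5b
6) 3692.308ms=4b +1846.154ms=2b
7) 5538.462ms=6b +1846.154ms=2b
8) 7384.615ms=8b +3230.769ms=7/2b
9) 10615.385ms=23/2b +461.538ms=1/2b
10) 11076.923ms=12b +2769.231ms=3b
11) 13846.154ms=15b +692.308ms=3/4b
12) 14538.462ms=63/4b +230.769ms=1/4b
Σ=16b of 16 (65bpm 4/4) — PASS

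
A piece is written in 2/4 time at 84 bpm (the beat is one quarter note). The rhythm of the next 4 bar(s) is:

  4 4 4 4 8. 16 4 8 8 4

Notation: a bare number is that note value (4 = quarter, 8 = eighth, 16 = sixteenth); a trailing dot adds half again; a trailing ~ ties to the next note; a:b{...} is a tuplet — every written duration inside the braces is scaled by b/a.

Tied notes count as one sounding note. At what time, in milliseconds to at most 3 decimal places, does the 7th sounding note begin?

note 7 onset = 5b = 3571.429ms

1. 0.0ms @ 0 + 714.286ms (1)
2. 714.286ms @ 1 + 714.286ms (1)
3. 1428.571ms @ 2 + 714.286ms (1)
4. 2142.857ms @ 3 + 714.286ms (1)
5. 2857.143ms @ 4 + 535.714ms (3/4)
6. 3392.857ms @ 19/4 + 178.571ms (1/4)
7. 3571.429ms @ 5 + 714.286ms (1)
8. 4285.714ms @ 6 + 357.143ms (1/2)
9. 4642.857ms @ 13/2 + 357.143ms (1/2)
10. 5000.0ms @ 7 + 714.286ms (1)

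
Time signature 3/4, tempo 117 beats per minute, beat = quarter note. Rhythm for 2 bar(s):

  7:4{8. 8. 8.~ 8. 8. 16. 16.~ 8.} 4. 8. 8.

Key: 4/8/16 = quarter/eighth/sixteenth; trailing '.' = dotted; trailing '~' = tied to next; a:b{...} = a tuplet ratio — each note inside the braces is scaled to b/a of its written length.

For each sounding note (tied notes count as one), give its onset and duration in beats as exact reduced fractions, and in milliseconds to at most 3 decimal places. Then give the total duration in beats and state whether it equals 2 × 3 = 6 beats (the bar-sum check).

1) 0.0ms=0b +219.78ms=3/7b
2) 219.78ms=3/7b +219.78ms=3/7b
3) 439.56ms=6/7b +439.56ms=6/7b
4) 879.121ms=12/7b +219.78ms=3/7b
5) 1098.901ms=15/7b +109.89ms=3/14b
6) 1208.791ms=33/14b +329.67ms=9/14b
7) 1538.462ms=3b +769.231ms=3/2b
8) 2307.692ms=9/2b +384.615ms=3/4b
9) 2692.308ms=21/4b +384.615ms=3/4b
Σ=6b of 6 (117bpm 3/4) — PASS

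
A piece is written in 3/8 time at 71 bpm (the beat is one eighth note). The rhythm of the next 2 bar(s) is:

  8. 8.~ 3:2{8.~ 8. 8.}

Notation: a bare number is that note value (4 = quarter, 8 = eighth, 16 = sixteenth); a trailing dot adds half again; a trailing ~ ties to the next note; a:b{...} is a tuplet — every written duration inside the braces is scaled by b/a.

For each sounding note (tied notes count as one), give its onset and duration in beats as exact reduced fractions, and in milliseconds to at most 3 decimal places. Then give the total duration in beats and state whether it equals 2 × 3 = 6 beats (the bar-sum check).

1) 0.0ms=0b +1267.606ms=3/2b
2) 1267.606ms=3/2b +2957.746ms=7/2b
3) 4225.352ms=5b +845.07ms=1b
Σ=6b of 6 (71bpm 3/8) — PASS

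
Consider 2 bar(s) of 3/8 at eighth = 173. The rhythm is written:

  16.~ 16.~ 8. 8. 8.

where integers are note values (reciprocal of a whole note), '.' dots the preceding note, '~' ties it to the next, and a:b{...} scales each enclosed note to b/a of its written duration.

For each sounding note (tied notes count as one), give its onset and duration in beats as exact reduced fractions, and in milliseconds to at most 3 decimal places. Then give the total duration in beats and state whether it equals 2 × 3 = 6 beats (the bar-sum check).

1) 0.0ms=0b +1040.462ms=3b
2) 1040.462ms=3b +520.231ms=3/2b
3) 1560.694ms=9/2b +520.231ms=3/2b
Σ=6b of 6 (173bpm 3/8) — PASS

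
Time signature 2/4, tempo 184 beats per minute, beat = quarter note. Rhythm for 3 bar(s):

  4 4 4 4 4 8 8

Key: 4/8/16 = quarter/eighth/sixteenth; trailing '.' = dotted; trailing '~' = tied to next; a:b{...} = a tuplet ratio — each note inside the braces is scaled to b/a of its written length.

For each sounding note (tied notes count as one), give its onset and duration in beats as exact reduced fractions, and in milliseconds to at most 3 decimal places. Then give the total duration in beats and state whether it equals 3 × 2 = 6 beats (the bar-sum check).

1) 0.0ms=0b +326.087ms=1b
2) 326.087ms=1b +326.087ms=1b
3) 652.174ms=2b +326.087ms=1b
4) 978.261ms=3b +326.087ms=1b
5) 1304.348ms=4b +326.087ms=1b
6) 1630.435ms=5b +163.043ms=1/2b
7) 1793.478ms=11/2b +163.043ms=1/2b
Σ=6b of 6 (184bpm 2/4) — PASS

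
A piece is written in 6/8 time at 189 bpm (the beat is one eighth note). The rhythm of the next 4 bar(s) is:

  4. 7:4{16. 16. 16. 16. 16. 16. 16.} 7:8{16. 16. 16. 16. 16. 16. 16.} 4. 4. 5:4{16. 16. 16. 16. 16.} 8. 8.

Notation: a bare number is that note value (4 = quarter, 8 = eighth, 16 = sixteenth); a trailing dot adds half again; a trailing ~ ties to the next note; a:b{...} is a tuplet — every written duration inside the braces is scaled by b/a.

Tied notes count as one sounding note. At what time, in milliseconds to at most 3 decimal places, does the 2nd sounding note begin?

1. 0.0ms @ 0 + 952.381ms (3)
2. 952.381ms @ 3 + 136.054ms (3/7)
3. 1088.435ms @ 24/7 + 136.054ms (3/7)
4. 1224.49ms @ 27/7 + 136.054ms (3/7)
5. 1360.544ms @ 30/7 + 136.054ms (3/7)
6. 1496.599ms @ 33/7 + 136.054ms (3/7)
7. 1632.653ms @ 36/7 + 136.054ms (3/7)
8. 1768.707ms @ 39/7 + 136.054ms (3/7)
9. 1904.762ms @ 6 + 272.109ms (6/7)
10. 2176.871ms @ 48/7 + 272.109ms (6/7)
11. 2448.98ms @ 54/7 + 272.109ms (6/7)
12. 2721.088ms @ 60/7 + 272.109ms (6/7)
13. 2993.197ms @ 66/7 + 272.109ms (6/7)
14. 3265.306ms @ 72/7 + 272.109ms (6/7)
15. 3537.415ms @ 78/7 + 272.109ms (6/7)
16. 3809.524ms @ 12 + 952.381ms (3)
17. 4761.905ms @ 15 + 952.381ms (3)
18. 5714.286ms @ 18 + 190.476ms (3/5)
19. 5904.762ms @ 93/5 + 190.476ms (3/5)
20. 6095.238ms @ 96/5 + 190.476ms (3/5)
21. 6285.714ms @ 99/5 + 190.476ms (3/5)
22. 6476.19ms @ 102/5 + 190.476ms (3/5)
23. 6666.667ms @ 21 + 476.19ms (3/2)
24. 7142.857ms @ 45/2 + 476.19ms (3/2)

note 2 onset = 3b = 952.381ms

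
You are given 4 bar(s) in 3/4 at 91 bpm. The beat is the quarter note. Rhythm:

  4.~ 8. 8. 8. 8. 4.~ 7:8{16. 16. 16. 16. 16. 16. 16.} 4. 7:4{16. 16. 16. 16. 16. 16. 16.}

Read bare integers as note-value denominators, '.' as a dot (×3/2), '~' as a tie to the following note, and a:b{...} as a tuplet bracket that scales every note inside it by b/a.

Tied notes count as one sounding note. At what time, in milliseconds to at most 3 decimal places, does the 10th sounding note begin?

note 10 onset = 57/7b = 5368.917ms

1. 0.0ms @ 0 + 1483.516ms (9/4)
2. 1483.516ms @ 9/4 + 494.505ms (3/4)
3. 1978.022ms @ 3 + 494.505ms (3/4)
4. 2472.527ms @ 15/4 + 494.505ms (3/4)
5. 2967.033ms @ 9/2 + 1271.586ms (27/14)
6. 4238.619ms @ 45/7 + 282.575ms (3/7)
7. 4521.193ms @ 48/7 + 282.575ms (3/7)
8. 4803.768ms @ 51/7 + 282.575ms (3/7)
9. 5086.342ms @ 54/7 + 282.575ms (3/7)
10. 5368.917ms @ 57/7 + 282.575ms (3/7)
11. 5651.491ms @ 60/7 + 282.575ms (3/7)
12. 5934.066ms @ 9 + 989.011ms (3/2)
13. 6923.077ms @ 21/2 + 141.287ms (3/14)
14. 7064.364ms @ 75/7 + 141.287ms (3/14)
15. 7205.651ms @ 153/14 + 141.287ms (3/14)
16. 7346.939ms @ 78/7 + 141.287ms (3/14)
17. 7488.226ms @ 159/14 + 141.287ms (3/14)
18. 7629.513ms @ 81/7 + 141.287ms (3/14)
19. 7770.801ms @ 165/14 + 141.287ms (3/14)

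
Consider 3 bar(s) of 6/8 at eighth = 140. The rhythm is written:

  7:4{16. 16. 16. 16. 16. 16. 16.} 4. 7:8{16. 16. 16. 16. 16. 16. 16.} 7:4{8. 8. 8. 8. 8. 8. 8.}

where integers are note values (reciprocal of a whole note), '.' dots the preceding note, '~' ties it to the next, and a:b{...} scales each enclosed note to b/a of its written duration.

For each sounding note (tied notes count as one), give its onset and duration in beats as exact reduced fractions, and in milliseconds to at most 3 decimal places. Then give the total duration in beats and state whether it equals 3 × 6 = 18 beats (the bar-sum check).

1) 0.0ms=0b +183.673ms=3/7b
2) 183.673ms=3/7b +183.673ms=3/7b
3) 367.347ms=6/7b +183.673ms=3/7b
4) 551.02ms=9/7b +183.673ms=3/7b
5) 734.694ms=12/7b +183.673ms=3/7b
6) 918.367ms=15/7b +183.673ms=3/7b
7) 1102.041ms=18/7b +183.673ms=3/7b
8) 1285.714ms=3b +1285.714ms=3b
9) 2571.429ms=6b +367.347ms=6/7b
10) 2938.776ms=48/7b +367.347ms=6/7b
11) 3306.122ms=54/7b +367.347ms=6/7b
12) 3673.469ms=60/7b +367.347ms=6/7b
13) 4040.816ms=66/7b +367.347ms=6/7b
14) 4408.163ms=72/7b +367.347ms=6/7b
15) 4775.51ms=78/7b +367.347ms=6/7b
16) 5142.857ms=12b +367.347ms=6/7b
17) 5510.204ms=90/7b +367.347ms=6/7b
18) 5877.551ms=96/7b +367.347ms=6/7b
19) 6244.898ms=102/7b +367.347ms=6/7b
20) 6612.245ms=108/7b +367.347ms=6/7b
21) 6979.592ms=114/7b +367.347ms=6/7b
22) 7346.939ms=120/7b +367.347ms=6/7b
Σ=18b of 18 (140bpm 6/8) — PASS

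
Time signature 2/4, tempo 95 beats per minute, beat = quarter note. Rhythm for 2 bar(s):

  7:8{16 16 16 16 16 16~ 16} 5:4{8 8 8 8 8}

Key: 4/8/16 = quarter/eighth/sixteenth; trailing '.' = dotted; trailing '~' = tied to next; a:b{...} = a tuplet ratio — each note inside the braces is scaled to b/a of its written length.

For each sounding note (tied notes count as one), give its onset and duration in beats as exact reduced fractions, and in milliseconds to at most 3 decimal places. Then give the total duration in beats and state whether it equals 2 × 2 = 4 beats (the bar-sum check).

1) 0.0ms=0b +180.451ms=2/7b
2) 180.451ms=2/7b +180.451ms=2/7b
3) 360.902ms=4/7b +180.451ms=2/7b
4) 541.353ms=6/7b +180.451ms=2/7b
5) 721.805ms=8/7b +180.451ms=2/7b
6) 902.256ms=10/7b +360.902ms=4/7b
7) 1263.158ms=2b +252.632ms=2/5b
8) 1515.789ms=12/5b +252.632ms=2/5b
9) 1768.421ms=14/5b +252.632ms=2/5b
10) 2021.053ms=16/5b +252.632ms=2/5b
11) 2273.684ms=18/5b +252.632ms=2/5b
Σ=4b of 4 (95bpm 2/4) — PASS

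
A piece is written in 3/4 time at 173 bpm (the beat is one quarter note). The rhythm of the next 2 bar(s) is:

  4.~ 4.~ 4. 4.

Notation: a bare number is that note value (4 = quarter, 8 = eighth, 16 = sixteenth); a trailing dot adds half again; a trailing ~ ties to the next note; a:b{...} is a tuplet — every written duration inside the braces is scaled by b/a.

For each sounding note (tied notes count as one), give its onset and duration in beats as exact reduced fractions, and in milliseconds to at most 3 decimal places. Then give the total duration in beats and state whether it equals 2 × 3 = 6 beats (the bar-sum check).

1) 0.0ms=0b +1560.694ms=9/2b
2) 1560.694ms=9/2b +520.231ms=3/2b
Σ=6b of 6 (173bpm 3/4) — PASS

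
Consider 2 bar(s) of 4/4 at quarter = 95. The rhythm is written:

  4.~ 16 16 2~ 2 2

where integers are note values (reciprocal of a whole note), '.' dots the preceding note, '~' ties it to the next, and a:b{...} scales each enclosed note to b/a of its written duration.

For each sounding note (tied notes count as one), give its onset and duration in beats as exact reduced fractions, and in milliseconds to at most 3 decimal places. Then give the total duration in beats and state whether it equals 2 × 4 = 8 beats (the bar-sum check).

1) 0.0ms=0b +1105.263ms=7/4b
2) 1105.263ms=7/4b +157.895ms=1/4b
3) 1263.158ms=2b +2526.316ms=4b
4) 3789.474ms=6b +1263.158ms=2b
Σ=8b of 8 (95bpm 4/4) — PASS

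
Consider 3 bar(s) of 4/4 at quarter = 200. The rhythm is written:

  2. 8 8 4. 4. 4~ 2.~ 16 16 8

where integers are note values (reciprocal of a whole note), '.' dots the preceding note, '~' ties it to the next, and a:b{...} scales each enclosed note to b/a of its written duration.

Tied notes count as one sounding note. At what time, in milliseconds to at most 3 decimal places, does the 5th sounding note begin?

note 5 onset = 11/2b = 1650.0ms

1. 0.0ms @ 0 + 900.0ms (3)
2. 900.0ms @ 3 + 150.0ms (1/2)
3. 1050.0ms @ 7/2 + 150.0ms (1/2)
4. 1200.0ms @ 4 + 450.0ms (3/2)
5. 1650.0ms @ 11/2 + 450.0ms (3/2)
6. 2100.0ms @ 7 + 1275.0ms (17/4)
7. 3375.0ms @ 45/4 + 75.0ms (1/4)
8. 3450.0ms @ 23/2 + 150.0ms (1/2)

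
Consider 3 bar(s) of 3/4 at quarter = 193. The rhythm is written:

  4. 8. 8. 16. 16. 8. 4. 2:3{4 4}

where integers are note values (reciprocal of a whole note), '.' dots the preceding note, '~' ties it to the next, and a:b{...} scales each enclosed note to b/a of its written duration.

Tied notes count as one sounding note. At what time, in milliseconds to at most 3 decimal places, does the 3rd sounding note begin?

1. 0.0ms @ 0 + 466.321ms (3/2)
2. 466.321ms @ 3/2 + 233.161ms (3/4)
3. 699.482ms @ 9/4 + 233.161ms (3/4)
4. 932.642ms @ 3 + 116.58ms (3/8)
5. 1049.223ms @ 27/8 + 116.58ms (3/8)
6. 1165.803ms @ 15/4 + 233.161ms (3/4)
7. 1398.964ms @ 9/2 + 466.321ms (3/2)
8. 1865.285ms @ 6 + 466.321ms (3/2)
9. 2331.606ms @ 15/2 + 466.321ms (3/2)

note 3 onset = 9/4b = 699.482ms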